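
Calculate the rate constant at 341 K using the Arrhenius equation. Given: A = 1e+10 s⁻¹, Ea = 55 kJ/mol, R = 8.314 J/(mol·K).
3.76e+01 s⁻¹

k = A·exp(-Ea/(R·T)) = 1e+10·exp(-55000/(8.314·341)) = 1e+10·exp(-19.3998) = 1e+10·3.7562e-09 = 3.76e+01 s⁻¹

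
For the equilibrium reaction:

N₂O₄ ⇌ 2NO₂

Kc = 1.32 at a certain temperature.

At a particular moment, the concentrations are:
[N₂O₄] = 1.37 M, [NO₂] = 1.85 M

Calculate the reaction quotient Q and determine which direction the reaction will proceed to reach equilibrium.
Q = 2.498, Q > K, reaction proceeds reverse (toward reactants)

Q = ([NO₂]^2) / ([N₂O₄])
  = ((1.85)^2) / ((1.37)) = 3.4225/1.37 = 2.498
Since Q = 2.498 > Kc = 1.32, the reaction proceeds reverse (toward reactants) to reach equilibrium.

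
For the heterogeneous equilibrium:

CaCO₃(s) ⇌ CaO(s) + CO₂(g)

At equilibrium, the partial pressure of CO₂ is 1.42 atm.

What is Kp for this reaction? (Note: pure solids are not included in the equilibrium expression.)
K_p = 1.42

Solids (CaCO₃, CaO) have activity 1 and are excluded.
Kp = P(CO₂) = 1.42.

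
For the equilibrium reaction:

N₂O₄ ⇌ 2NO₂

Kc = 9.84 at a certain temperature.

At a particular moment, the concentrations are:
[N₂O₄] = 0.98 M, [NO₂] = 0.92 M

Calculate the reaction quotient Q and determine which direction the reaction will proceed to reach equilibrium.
Q = 0.864, Q < K, reaction proceeds forward (toward products)

Q = ([NO₂]^2) / ([N₂O₄])
  = ((0.92)^2) / ((0.98)) = 0.8464/0.98 = 0.8637
Since Q = 0.8637 < Kc = 9.84, the reaction proceeds forward (toward products) to reach equilibrium.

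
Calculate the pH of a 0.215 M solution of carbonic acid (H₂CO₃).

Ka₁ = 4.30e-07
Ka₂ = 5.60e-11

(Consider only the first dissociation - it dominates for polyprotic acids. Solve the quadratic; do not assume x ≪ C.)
pH = 3.52

x² + Ka₁·x − Ka₁·C = 0 with Ka₁ = 4.30e-07, C = 0.215.
x = (−Ka₁ + √(Ka₁² + 4·Ka₁·C))/2 = 3.0384e-04 M, so pH = 3.52.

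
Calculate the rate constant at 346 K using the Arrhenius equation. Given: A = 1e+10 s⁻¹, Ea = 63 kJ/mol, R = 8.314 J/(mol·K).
3.08e+00 s⁻¹

k = A·exp(-Ea/(R·T)) = 1e+10·exp(-63000/(8.314·346)) = 1e+10·exp(-21.9005) = 1e+10·3.0812e-10 = 3.08e+00 s⁻¹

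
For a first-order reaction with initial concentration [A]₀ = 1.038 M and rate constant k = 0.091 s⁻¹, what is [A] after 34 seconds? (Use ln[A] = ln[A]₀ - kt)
0.0470 M

ln[A] = ln[A]₀ - k·t = ln(1.038) - (0.091)·(34) = 0.0373 - 3.0940 = -3.0567
[A] = e^(-3.0567) = 0.0470 M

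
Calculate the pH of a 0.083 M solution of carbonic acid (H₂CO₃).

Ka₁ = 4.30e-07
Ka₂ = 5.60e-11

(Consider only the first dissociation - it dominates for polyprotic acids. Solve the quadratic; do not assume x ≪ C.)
pH = 3.72

x² + Ka₁·x − Ka₁·C = 0 with Ka₁ = 4.30e-07, C = 0.083.
x = (−Ka₁ + √(Ka₁² + 4·Ka₁·C))/2 = 1.8870e-04 M, so pH = 3.72.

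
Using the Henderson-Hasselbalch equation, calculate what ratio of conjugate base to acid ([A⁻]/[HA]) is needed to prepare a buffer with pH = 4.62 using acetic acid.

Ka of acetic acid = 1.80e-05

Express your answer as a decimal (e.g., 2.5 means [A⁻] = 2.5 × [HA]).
[A⁻]/[HA] = 0.750

pKa = −log(1.80e-05) = 4.7447. pH = pKa + log([A⁻]/[HA]). 4.62 = 4.7447 + log(ratio). log(ratio) = 4.62 − 4.7447 = -0.1247. ratio = 10^(-0.1247) = 0.750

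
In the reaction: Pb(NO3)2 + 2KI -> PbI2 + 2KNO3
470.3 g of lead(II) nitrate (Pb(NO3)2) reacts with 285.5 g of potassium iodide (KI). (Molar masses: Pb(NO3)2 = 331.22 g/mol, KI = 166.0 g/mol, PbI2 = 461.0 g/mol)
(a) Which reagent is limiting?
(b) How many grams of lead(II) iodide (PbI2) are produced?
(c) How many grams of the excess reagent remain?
(a) KI, (b) 396.4 g, (c) 185.5 g

Moles of Pb(NO3)2 = 470.3 g ÷ 331.22 g/mol = 1.4199 mol
Moles of KI = 285.5 g ÷ 166.0 g/mol = 1.71988 mol
Moles ÷ coefficient: Pb(NO3)2: 1.4199/1 = 1.42, KI: 1.71988/2 = 0.8599
(a) KI has the smaller value, so KI is the limiting reagent.
(b) Moles of PbI2 = 1.71988 mol KI × (1/2) = 0.85994 mol; mass = 0.85994 mol × 461.0 g/mol = 396.4 g
(c) Pb(NO3)2 consumed = 1.71988 × (1/2) = 0.85994 mol; remaining = 1.4199 − 0.85994 = 0.559962 mol; mass = 0.559962 mol × 331.22 g/mol = 185.5 g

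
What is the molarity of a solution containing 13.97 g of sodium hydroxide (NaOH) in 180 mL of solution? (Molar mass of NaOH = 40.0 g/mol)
Moles of NaOH = 13.97 g ÷ 40.0 g/mol = 0.34925 mol
Volume = 180 mL = 0.18 L
Molarity = 0.34925 mol ÷ 0.18 L = 1.94 M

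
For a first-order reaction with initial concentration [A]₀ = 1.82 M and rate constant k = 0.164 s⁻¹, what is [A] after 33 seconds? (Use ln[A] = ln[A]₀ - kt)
0.0081 M

ln[A] = ln[A]₀ - k·t = ln(1.82) - (0.164)·(33) = 0.5988 - 5.4120 = -4.8132
[A] = e^(-4.8132) = 0.0081 M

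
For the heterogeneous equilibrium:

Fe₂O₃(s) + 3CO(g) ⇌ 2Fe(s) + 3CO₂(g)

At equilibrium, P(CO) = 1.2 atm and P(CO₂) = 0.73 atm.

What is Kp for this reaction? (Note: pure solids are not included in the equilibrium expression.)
K_p = 0.225

Solids (Fe₂O₃, Fe) are excluded.
Kp = P(CO₂)³/P(CO)³ = (0.73)³/(1.2)³ = 0.389/1.728 = 0.225.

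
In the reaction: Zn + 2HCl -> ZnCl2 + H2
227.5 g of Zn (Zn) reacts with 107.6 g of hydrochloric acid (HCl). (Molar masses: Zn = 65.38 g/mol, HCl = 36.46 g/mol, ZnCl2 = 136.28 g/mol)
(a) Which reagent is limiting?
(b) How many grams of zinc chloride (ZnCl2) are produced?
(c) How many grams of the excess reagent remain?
(a) HCl, (b) 201.1 g, (c) 131 g

Moles of Zn = 227.5 g ÷ 65.38 g/mol = 3.47966 mol
Moles of HCl = 107.6 g ÷ 36.46 g/mol = 2.95118 mol
Moles ÷ coefficient: Zn: 3.47966/1 = 3.48, HCl: 2.95118/2 = 1.476
(a) HCl has the smaller value, so HCl is the limiting reagent.
(b) Moles of ZnCl2 = 2.95118 mol HCl × (1/2) = 1.47559 mol; mass = 1.47559 mol × 136.28 g/mol = 201.1 g
(c) Zn consumed = 2.95118 × (1/2) = 1.47559 mol; remaining = 3.47966 − 1.47559 = 2.00407 mol; mass = 2.00407 mol × 65.38 g/mol = 131 g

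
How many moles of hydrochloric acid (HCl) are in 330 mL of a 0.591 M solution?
Moles = Molarity × Volume (L)
Moles = 0.591 M × 0.33 L = 0.195 mol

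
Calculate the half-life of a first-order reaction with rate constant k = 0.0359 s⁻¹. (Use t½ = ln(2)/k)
19.31 s

t½ = ln(2)/k = 0.6931/0.0359 = 19.31 s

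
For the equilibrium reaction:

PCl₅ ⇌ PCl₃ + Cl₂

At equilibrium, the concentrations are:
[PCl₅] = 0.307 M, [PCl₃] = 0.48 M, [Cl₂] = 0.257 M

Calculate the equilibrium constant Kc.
K_c = 0.4018

Kc = ([PCl₃] × [Cl₂]) / ([PCl₅])
   = ((0.48)·(0.257)) / ((0.307))
   = 0.12336 / 0.307 = 0.4018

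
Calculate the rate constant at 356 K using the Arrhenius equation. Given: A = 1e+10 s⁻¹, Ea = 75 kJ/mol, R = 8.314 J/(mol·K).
9.89e-02 s⁻¹

k = A·exp(-Ea/(R·T)) = 1e+10·exp(-75000/(8.314·356)) = 1e+10·exp(-25.3397) = 1e+10·9.8881e-12 = 9.89e-02 s⁻¹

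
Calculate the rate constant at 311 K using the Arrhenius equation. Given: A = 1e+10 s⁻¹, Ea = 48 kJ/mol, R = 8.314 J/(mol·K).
8.67e+01 s⁻¹

k = A·exp(-Ea/(R·T)) = 1e+10·exp(-48000/(8.314·311)) = 1e+10·exp(-18.5640) = 1e+10·8.6650e-09 = 8.67e+01 s⁻¹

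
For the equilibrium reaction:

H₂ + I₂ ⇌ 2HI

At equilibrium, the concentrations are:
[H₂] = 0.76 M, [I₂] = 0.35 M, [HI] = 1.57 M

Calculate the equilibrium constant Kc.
K_c = 9.2665

Kc = ([HI]^2) / ([H₂] × [I₂])
   = ((1.57)^2) / ((0.76)·(0.35))
   = 2.4649 / 0.266 = 9.2665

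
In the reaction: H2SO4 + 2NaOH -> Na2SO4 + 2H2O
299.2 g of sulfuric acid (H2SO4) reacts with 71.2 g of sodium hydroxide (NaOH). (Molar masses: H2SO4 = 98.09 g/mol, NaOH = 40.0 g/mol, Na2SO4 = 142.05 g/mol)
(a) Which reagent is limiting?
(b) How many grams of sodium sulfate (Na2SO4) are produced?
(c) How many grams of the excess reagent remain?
(a) NaOH, (b) 126.4 g, (c) 211.9 g

Moles of H2SO4 = 299.2 g ÷ 98.09 g/mol = 3.05026 mol
Moles of NaOH = 71.2 g ÷ 40.0 g/mol = 1.78 mol
Moles ÷ coefficient: H2SO4: 3.05026/1 = 3.05, NaOH: 1.78/2 = 0.89
(a) NaOH has the smaller value, so NaOH is the limiting reagent.
(b) Moles of Na2SO4 = 1.78 mol NaOH × (1/2) = 0.89 mol; mass = 0.89 mol × 142.05 g/mol = 126.4 g
(c) H2SO4 consumed = 1.78 × (1/2) = 0.89 mol; remaining = 3.05026 − 0.89 = 2.16026 mol; mass = 2.16026 mol × 98.09 g/mol = 211.9 g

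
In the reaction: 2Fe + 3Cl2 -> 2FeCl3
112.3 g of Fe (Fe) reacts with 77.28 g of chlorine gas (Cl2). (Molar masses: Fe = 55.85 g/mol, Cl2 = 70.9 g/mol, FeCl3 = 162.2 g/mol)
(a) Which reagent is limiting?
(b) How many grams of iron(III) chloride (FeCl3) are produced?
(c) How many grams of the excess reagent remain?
(a) Cl2, (b) 117.9 g, (c) 71.72 g

Moles of Fe = 112.3 g ÷ 55.85 g/mol = 2.01074 mol
Moles of Cl2 = 77.28 g ÷ 70.9 g/mol = 1.08999 mol
Moles ÷ coefficient: Fe: 2.01074/2 = 1.005, Cl2: 1.08999/3 = 0.3633
(a) Cl2 has the smaller value, so Cl2 is the limiting reagent.
(b) Moles of FeCl3 = 1.08999 mol Cl2 × (2/3) = 0.726657 mol; mass = 0.726657 mol × 162.2 g/mol = 117.9 g
(c) Fe consumed = 1.08999 × (2/3) = 0.726657 mol; remaining = 2.01074 − 0.726657 = 1.28409 mol; mass = 1.28409 mol × 55.85 g/mol = 71.72 g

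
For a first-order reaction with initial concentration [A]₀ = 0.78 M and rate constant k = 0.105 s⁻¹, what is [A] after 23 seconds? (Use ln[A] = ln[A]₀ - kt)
0.0697 M

ln[A] = ln[A]₀ - k·t = ln(0.78) - (0.105)·(23) = -0.2485 - 2.4150 = -2.6635
[A] = e^(-2.6635) = 0.0697 M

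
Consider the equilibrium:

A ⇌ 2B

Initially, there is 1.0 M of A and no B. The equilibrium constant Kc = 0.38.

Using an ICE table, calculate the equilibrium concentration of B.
[B] = 0.529 M

ICE: [A] = 1.0 − x, [B] = 2x.
Kc = (2x)²/(1.0 − x) = 0.38 ⇒ 4x² + 0.38x − 0.38 = 0.
x = (−0.38 + √(0.38² + 4·4·0.38))/(2·4) = (−0.38 + √6.2244)/8 = 0.26436.
[B] = 2x = 0.529 M.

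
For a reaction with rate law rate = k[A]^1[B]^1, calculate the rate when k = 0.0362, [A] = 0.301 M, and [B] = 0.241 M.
0.002626 M/s

rate = k·[A]^1·[B]^1 = 0.0362·(0.301)^1·(0.241)^1 = 0.0362·0.301·0.241 = 0.002626 M/s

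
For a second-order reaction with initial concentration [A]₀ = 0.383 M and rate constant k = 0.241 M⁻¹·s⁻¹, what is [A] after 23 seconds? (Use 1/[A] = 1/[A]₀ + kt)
0.1226 M

1/[A] = 1/[A]₀ + k·t = 1/0.383 + (0.241)·(23) = 2.6110 + 5.5430 = 8.1540
[A] = 1/8.1540 = 0.1226 M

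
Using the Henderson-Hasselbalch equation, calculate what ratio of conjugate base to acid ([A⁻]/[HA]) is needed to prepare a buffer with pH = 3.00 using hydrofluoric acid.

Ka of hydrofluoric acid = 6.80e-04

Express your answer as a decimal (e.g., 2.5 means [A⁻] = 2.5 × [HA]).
[A⁻]/[HA] = 0.680

pKa = −log(6.80e-04) = 3.1675. pH = pKa + log([A⁻]/[HA]). 3.00 = 3.1675 + log(ratio). log(ratio) = 3.00 − 3.1675 = -0.1675. ratio = 10^(-0.1675) = 0.680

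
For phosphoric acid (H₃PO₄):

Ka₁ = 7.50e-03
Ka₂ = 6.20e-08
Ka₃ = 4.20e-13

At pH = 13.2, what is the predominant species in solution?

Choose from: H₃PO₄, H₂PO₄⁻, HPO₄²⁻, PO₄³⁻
PO₄³⁻

pKa1 = 2.12, pKa2 = 7.21, pKa3 = 12.38. Each pKa is the crossover between adjacent species; pH = 13.2 lies in the region where PO₄³⁻ predominates.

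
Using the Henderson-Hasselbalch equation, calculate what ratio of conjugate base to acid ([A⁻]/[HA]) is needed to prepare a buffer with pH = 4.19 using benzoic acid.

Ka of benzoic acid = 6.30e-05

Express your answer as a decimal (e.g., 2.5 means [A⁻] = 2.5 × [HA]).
[A⁻]/[HA] = 0.976

pKa = −log(6.30e-05) = 4.2007. pH = pKa + log([A⁻]/[HA]). 4.19 = 4.2007 + log(ratio). log(ratio) = 4.19 − 4.2007 = -0.0107. ratio = 10^(-0.0107) = 0.976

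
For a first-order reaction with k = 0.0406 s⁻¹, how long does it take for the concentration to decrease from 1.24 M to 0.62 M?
17.07 s

From ln[A] = ln[A]₀ - k·t: t = ln([A]₀/[A])/k = ln(1.24/0.62)/0.0406 = ln(2.0000)/0.0406 = 0.6931/0.0406 = 17.07 s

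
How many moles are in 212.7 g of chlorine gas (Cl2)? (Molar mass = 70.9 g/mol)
Moles = 212.7 g ÷ 70.9 g/mol = 3 mol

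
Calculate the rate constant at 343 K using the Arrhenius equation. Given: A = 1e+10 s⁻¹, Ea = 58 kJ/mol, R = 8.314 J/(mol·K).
1.47e+01 s⁻¹

k = A·exp(-Ea/(R·T)) = 1e+10·exp(-58000/(8.314·343)) = 1e+10·exp(-20.3387) = 1e+10·1.4689e-09 = 1.47e+01 s⁻¹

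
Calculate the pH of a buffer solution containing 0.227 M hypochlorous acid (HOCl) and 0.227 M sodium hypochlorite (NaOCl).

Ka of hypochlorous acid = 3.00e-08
pH = 7.52

pKa = -log(3.00e-08) = 7.52. pH = pKa + log([A⁻]/[HA]) = 7.52 + log(0.227/0.227)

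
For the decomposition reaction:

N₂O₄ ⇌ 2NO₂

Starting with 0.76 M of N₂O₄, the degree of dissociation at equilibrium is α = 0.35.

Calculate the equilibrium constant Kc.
K_c = 0.5729

x = α·[A]₀ = 0.35 × 0.76 = 0.266 M dissociated.
At eq: [N₂O₄] = 0.76 − 0.266 = 0.494 M; [NO₂] = 2x = 0.532 M.
Kc = [NO₂]²/[N₂O₄] = (0.532)²/0.494 = 0.5729.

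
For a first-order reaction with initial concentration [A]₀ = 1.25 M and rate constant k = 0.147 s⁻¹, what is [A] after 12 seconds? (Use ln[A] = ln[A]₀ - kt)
0.2142 M

ln[A] = ln[A]₀ - k·t = ln(1.25) - (0.147)·(12) = 0.2231 - 1.7640 = -1.5409
[A] = e^(-1.5409) = 0.2142 M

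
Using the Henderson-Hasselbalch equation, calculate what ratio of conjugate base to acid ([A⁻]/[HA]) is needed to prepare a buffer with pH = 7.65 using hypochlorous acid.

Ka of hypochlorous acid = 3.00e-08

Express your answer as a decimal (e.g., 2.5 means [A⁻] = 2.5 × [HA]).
[A⁻]/[HA] = 1.340

pKa = −log(3.00e-08) = 7.5229. pH = pKa + log([A⁻]/[HA]). 7.65 = 7.5229 + log(ratio). log(ratio) = 7.65 − 7.5229 = 0.1271. ratio = 10^(0.1271) = 1.340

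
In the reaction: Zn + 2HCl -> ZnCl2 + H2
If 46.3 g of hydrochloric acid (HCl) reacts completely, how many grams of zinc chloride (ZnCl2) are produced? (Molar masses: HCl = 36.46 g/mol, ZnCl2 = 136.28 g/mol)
Moles of HCl = 46.3 g ÷ 36.46 g/mol = 1.26988 mol
Mole ratio: 1 mol ZnCl2 / 2 mol HCl
Moles of ZnCl2 = 1.26988 × (1/2) = 0.634942 mol
Mass of ZnCl2 = 0.634942 mol × 136.28 g/mol = 86.53 g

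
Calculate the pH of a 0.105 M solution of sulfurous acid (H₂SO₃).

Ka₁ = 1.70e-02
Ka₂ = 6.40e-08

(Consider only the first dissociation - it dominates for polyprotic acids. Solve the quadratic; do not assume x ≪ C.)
pH = 1.46

x² + Ka₁·x − Ka₁·C = 0 with Ka₁ = 1.70e-02, C = 0.105.
x = (−Ka₁ + √(Ka₁² + 4·Ka₁·C))/2 = 3.4596e-02 M, so pH = 1.46.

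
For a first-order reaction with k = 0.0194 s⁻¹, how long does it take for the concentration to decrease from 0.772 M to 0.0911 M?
110.16 s

From ln[A] = ln[A]₀ - k·t: t = ln([A]₀/[A])/k = ln(0.772/0.0911)/0.0194 = ln(8.4742)/0.0194 = 2.1370/0.0194 = 110.16 s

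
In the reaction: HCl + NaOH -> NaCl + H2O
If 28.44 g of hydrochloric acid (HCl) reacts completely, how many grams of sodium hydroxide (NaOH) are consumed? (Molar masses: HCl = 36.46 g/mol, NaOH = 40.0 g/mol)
Moles of HCl = 28.44 g ÷ 36.46 g/mol = 0.780033 mol
Mole ratio: 1 mol NaOH / 1 mol HCl
Moles of NaOH = 0.780033 × (1/1) = 0.780033 mol
Mass of NaOH = 0.780033 mol × 40.0 g/mol = 31.2 g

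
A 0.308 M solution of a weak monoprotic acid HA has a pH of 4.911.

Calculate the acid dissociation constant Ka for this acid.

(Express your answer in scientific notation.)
K_a = 4.89e-10

[H⁺] = 10^(−pH) = 10^(−4.911) = 1.227e-05 M. For HA ⇌ H⁺ + A⁻, Ka = x²/(C − x) = (1.227e-05)²/(0.308 − 1.227e-05) = 4.89e-10.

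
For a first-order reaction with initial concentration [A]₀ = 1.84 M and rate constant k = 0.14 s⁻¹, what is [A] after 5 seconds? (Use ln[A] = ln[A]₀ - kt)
0.9137 M

ln[A] = ln[A]₀ - k·t = ln(1.84) - (0.14)·(5) = 0.6098 - 0.7000 = -0.0902
[A] = e^(-0.0902) = 0.9137 M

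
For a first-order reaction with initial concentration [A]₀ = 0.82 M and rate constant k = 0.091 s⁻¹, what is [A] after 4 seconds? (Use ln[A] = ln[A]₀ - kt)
0.5698 M

ln[A] = ln[A]₀ - k·t = ln(0.82) - (0.091)·(4) = -0.1985 - 0.3640 = -0.5625
[A] = e^(-0.5625) = 0.5698 M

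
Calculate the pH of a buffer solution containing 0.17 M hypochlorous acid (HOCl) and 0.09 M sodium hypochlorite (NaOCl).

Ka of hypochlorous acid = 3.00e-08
pH = 7.25

pKa = -log(3.00e-08) = 7.52. pH = pKa + log([A⁻]/[HA]) = 7.52 + log(0.09/0.17)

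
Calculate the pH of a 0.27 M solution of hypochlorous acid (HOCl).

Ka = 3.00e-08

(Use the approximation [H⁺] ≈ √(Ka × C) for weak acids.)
pH = 4.05

[H⁺] = √(Ka × C) = √(3.00e-08 × 0.27) = 9.0000e-05. pH = -log(9.0000e-05)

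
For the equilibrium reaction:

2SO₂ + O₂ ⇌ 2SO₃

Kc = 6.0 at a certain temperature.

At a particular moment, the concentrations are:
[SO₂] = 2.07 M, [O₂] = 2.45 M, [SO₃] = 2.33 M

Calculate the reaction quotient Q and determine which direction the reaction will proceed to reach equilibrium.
Q = 0.517, Q < K, reaction proceeds forward (toward products)

Q = ([SO₃]^2) / ([SO₂]^2 × [O₂])
  = ((2.33)^2) / ((2.07)^2·(2.45)) = 5.4289/10.498 = 0.5171
Since Q = 0.5171 < Kc = 6.0, the reaction proceeds forward (toward products) to reach equilibrium.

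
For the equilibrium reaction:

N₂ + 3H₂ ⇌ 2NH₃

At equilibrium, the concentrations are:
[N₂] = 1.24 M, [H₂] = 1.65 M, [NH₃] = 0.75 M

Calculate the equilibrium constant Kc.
K_c = 0.1010

Kc = ([NH₃]^2) / ([N₂] × [H₂]^3)
   = ((0.75)^2) / ((1.24)·(1.65)^3)
   = 0.5625 / 5.5702 = 0.1010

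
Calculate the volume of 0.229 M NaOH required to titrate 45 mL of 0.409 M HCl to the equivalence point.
V_{base} = 80.4 mL

At equivalence: moles acid = moles base.
moles HCl = 0.409 M × 0.045 L = 0.018405 mol
V_NaOH = 0.018405 mol ÷ 0.229 M = 0.08037 L = 80.4 mL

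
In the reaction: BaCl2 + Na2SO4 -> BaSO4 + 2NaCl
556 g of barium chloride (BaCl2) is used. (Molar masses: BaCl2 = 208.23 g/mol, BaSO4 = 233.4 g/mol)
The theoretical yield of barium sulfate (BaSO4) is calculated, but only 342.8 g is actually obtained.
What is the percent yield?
Moles of BaCl2 = 556 g ÷ 208.23 g/mol = 2.67012 mol
Mole ratio: 1 mol BaSO4 / 1 mol BaCl2
Moles of BaSO4 = 2.67012 × (1/1) = 2.67012 mol
Theoretical yield = 2.67012 mol × 233.4 g/mol = 623.21 g
Actual yield = 342.8 g
Percent yield = (342.8 / 623.21) × 100% = 55.0%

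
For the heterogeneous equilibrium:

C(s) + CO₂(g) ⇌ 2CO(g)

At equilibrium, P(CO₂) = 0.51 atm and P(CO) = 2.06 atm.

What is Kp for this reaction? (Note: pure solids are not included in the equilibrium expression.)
K_p = 8.321

Solid C is excluded.
Kp = P(CO)²/P(CO₂) = (2.06)²/0.51 = 4.244/0.51 = 8.321.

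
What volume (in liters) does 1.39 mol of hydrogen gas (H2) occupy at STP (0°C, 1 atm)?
At STP, 1 mol of gas occupies 22.4 L
Volume = 1.39 mol × 22.4 L/mol = 31.14 L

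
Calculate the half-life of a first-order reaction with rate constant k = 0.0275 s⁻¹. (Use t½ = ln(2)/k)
25.21 s

t½ = ln(2)/k = 0.6931/0.0275 = 25.21 s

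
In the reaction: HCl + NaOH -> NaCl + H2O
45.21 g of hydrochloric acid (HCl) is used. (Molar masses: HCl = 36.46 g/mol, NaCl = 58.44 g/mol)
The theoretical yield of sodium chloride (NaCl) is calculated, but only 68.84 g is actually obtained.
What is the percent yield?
Moles of HCl = 45.21 g ÷ 36.46 g/mol = 1.23999 mol
Mole ratio: 1 mol NaCl / 1 mol HCl
Moles of NaCl = 1.23999 × (1/1) = 1.23999 mol
Theoretical yield = 1.23999 mol × 58.44 g/mol = 72.465 g
Actual yield = 68.84 g
Percent yield = (68.84 / 72.465) × 100% = 95.0%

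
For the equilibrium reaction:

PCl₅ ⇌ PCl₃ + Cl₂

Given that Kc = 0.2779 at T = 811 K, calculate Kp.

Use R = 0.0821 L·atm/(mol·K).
K_p = 18.5034

Δn = (moles gaseous products) − (moles gaseous reactants) = 1
T = 811 K; RT = 0.0821 × 811 = 66.5831
Kp = Kc·(RT)^Δn = 0.2779 × (66.5831)^1 = 0.2779 × 66.5831 = 18.5034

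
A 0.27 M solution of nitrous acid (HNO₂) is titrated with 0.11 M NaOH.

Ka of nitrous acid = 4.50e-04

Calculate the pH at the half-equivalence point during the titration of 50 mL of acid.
pH = pKa = 3.35

At the half-equivalence point, [HA] = [A⁻], so by Henderson–Hasselbalch pH = pKa + log(1) = pKa.
pKa = −log(4.50e-04) = 3.35.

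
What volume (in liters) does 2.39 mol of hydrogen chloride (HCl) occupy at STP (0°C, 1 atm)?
At STP, 1 mol of gas occupies 22.4 L
Volume = 2.39 mol × 22.4 L/mol = 53.54 L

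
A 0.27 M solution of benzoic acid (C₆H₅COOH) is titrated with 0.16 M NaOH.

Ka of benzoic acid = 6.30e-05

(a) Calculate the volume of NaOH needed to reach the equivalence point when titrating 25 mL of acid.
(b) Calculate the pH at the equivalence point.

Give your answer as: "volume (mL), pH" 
V = 42.2 mL, pH = 8.60

(a) At equivalence: moles acid = moles base.
moles acid = 0.27 × 0.025 = 0.00675 mol; V_NaOH = 0.00675/0.16 = 0.04219 L = 42.2 mL.
(b) At equivalence, all acid → conjugate base A⁻ at [A⁻] = 0.00675/0.06719 = 0.1005 M.
Kb = Kw/Ka = 1.0e-14/6.30e-05 = 1.587e-10; [OH⁻] = √(Kb·[A⁻]) = 3.993e-06; pOH = 5.40; pH = 14 − pOH = 8.60.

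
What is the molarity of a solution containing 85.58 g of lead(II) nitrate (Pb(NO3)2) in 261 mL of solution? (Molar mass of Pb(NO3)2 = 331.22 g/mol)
Moles of Pb(NO3)2 = 85.58 g ÷ 331.22 g/mol = 0.258378 mol
Volume = 261 mL = 0.261 L
Molarity = 0.258378 mol ÷ 0.261 L = 0.99 M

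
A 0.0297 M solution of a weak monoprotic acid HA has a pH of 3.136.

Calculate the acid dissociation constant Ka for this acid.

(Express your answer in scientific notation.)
K_a = 1.85e-05

[H⁺] = 10^(−pH) = 10^(−3.136) = 7.311e-04 M. For HA ⇌ H⁺ + A⁻, Ka = x²/(C − x) = (7.311e-04)²/(0.0297 − 7.311e-04) = 1.85e-05.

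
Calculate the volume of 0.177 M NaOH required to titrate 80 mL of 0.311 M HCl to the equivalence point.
V_{base} = 140.6 mL

At equivalence: moles acid = moles base.
moles HCl = 0.311 M × 0.08 L = 0.02488 mol
V_NaOH = 0.02488 mol ÷ 0.177 M = 0.1406 L = 140.6 mL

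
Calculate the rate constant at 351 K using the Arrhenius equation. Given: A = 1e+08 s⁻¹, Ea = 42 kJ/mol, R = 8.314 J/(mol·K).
5.62e+01 s⁻¹

k = A·exp(-Ea/(R·T)) = 1e+08·exp(-42000/(8.314·351)) = 1e+08·exp(-14.3924) = 1e+08·5.6166e-07 = 5.62e+01 s⁻¹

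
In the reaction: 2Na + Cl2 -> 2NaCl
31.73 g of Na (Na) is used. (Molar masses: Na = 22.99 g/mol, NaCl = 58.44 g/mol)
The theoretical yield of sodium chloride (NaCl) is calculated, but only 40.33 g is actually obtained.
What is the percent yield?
Moles of Na = 31.73 g ÷ 22.99 g/mol = 1.38017 mol
Mole ratio: 2 mol NaCl / 2 mol Na
Moles of NaCl = 1.38017 × (2/2) = 1.38017 mol
Theoretical yield = 1.38017 mol × 58.44 g/mol = 80.657 g
Actual yield = 40.33 g
Percent yield = (40.33 / 80.657) × 100% = 50.0%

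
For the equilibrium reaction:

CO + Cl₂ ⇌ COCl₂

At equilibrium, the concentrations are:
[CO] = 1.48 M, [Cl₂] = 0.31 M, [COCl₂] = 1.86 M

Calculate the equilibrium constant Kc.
K_c = 4.0541

Kc = ([COCl₂]) / ([CO] × [Cl₂])
   = ((1.86)) / ((1.48)·(0.31))
   = 1.86 / 0.4588 = 4.0541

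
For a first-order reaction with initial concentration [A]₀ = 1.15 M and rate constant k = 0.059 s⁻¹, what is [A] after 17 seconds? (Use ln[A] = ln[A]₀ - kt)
0.4218 M

ln[A] = ln[A]₀ - k·t = ln(1.15) - (0.059)·(17) = 0.1398 - 1.0030 = -0.8632
[A] = e^(-0.8632) = 0.4218 M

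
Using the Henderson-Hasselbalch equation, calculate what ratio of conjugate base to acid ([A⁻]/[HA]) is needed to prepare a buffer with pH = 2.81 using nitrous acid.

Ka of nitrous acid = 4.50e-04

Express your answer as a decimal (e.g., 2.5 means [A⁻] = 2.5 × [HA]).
[A⁻]/[HA] = 0.291

pKa = −log(4.50e-04) = 3.3468. pH = pKa + log([A⁻]/[HA]). 2.81 = 3.3468 + log(ratio). log(ratio) = 2.81 − 3.3468 = -0.5368. ratio = 10^(-0.5368) = 0.291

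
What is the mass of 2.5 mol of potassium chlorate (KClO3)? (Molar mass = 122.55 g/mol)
Mass = 2.5 mol × 122.55 g/mol = 306.4 g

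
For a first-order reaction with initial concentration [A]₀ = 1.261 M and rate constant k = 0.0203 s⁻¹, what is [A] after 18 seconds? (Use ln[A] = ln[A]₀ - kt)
0.8750 M

ln[A] = ln[A]₀ - k·t = ln(1.261) - (0.0203)·(18) = 0.2319 - 0.3654 = -0.1335
[A] = e^(-0.1335) = 0.8750 M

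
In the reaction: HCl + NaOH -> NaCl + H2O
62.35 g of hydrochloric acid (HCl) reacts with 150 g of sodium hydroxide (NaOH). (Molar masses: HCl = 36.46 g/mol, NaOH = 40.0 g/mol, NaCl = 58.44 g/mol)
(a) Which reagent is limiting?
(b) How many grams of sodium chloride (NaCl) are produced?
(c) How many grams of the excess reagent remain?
(a) HCl, (b) 99.94 g, (c) 81.6 g

Moles of HCl = 62.35 g ÷ 36.46 g/mol = 1.71009 mol
Moles of NaOH = 150 g ÷ 40.0 g/mol = 3.75 mol
Moles ÷ coefficient: HCl: 1.71009/1 = 1.71, NaOH: 3.75/1 = 3.75
(a) HCl has the smaller value, so HCl is the limiting reagent.
(b) Moles of NaCl = 1.71009 mol HCl × (1/1) = 1.71009 mol; mass = 1.71009 mol × 58.44 g/mol = 99.94 g
(c) NaOH consumed = 1.71009 × (1/1) = 1.71009 mol; remaining = 3.75 − 1.71009 = 2.03991 mol; mass = 2.03991 mol × 40.0 g/mol = 81.6 g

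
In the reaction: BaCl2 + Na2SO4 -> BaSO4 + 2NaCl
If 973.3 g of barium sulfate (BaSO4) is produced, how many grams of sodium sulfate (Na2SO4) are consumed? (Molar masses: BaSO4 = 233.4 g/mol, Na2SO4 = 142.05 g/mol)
Moles of BaSO4 = 973.3 g ÷ 233.4 g/mol = 4.17009 mol
Mole ratio: 1 mol Na2SO4 / 1 mol BaSO4
Moles of Na2SO4 = 4.17009 × (1/1) = 4.17009 mol
Mass of Na2SO4 = 4.17009 mol × 142.05 g/mol = 592.4 g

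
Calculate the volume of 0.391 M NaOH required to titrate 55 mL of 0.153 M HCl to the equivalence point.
V_{base} = 21.5 mL

At equivalence: moles acid = moles base.
moles HCl = 0.153 M × 0.055 L = 0.008415 mol
V_NaOH = 0.008415 mol ÷ 0.391 M = 0.02152 L = 21.5 mL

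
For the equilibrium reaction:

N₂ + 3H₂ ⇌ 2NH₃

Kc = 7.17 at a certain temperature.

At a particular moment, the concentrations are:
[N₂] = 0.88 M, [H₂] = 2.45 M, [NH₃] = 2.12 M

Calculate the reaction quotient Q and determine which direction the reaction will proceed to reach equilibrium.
Q = 0.347, Q < K, reaction proceeds forward (toward products)

Q = ([NH₃]^2) / ([N₂] × [H₂]^3)
  = ((2.12)^2) / ((0.88)·(2.45)^3) = 4.4944/12.941 = 0.3473
Since Q = 0.3473 < Kc = 7.17, the reaction proceeds forward (toward products) to reach equilibrium.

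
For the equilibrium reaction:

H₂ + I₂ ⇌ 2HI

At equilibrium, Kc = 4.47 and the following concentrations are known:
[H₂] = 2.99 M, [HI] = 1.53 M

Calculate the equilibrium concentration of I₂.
[I₂] = 0.1751 M

Kc = ([HI]^2) / ([H₂] × [I₂]) = 4.47
[I₂]^1 = (product terms)/(Kc · other reactant terms) = 2.3409 / (4.47 · 2.99) = 0.17515
[I₂] = 0.1751 M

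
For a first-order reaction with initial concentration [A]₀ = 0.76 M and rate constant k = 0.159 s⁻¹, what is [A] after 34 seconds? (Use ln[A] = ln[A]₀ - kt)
0.0034 M

ln[A] = ln[A]₀ - k·t = ln(0.76) - (0.159)·(34) = -0.2744 - 5.4060 = -5.6804
[A] = e^(-5.6804) = 0.0034 M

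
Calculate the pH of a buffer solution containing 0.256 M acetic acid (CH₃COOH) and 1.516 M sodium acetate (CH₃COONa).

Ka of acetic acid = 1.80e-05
pH = 5.52

pKa = -log(1.80e-05) = 4.74. pH = pKa + log([A⁻]/[HA]) = 4.74 + log(1.516/0.256)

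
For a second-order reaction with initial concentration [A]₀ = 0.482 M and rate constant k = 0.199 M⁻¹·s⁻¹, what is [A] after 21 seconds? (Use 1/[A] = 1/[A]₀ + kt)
0.1599 M

1/[A] = 1/[A]₀ + k·t = 1/0.482 + (0.199)·(21) = 2.0747 + 4.1790 = 6.2537
[A] = 1/6.2537 = 0.1599 M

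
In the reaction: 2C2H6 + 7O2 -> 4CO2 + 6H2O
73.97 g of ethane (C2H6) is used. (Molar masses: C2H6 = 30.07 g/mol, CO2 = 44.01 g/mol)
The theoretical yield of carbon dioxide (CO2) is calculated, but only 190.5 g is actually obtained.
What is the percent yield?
Moles of C2H6 = 73.97 g ÷ 30.07 g/mol = 2.45993 mol
Mole ratio: 4 mol CO2 / 2 mol C2H6
Moles of CO2 = 2.45993 × (4/2) = 4.91985 mol
Theoretical yield = 4.91985 mol × 44.01 g/mol = 216.52 g
Actual yield = 190.5 g
Percent yield = (190.5 / 216.52) × 100% = 88.0%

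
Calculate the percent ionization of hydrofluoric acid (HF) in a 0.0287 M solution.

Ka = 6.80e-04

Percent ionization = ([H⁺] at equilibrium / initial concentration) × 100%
Percent ionization = 14.3%

Let x = [H⁺]. Ka = x²/(C - x) ⇒ x² + (6.80e-04)x - (6.80e-04)(0.0287) = 0. x = 4.0908e-03. Percent = (4.0908e-03/0.0287) × 100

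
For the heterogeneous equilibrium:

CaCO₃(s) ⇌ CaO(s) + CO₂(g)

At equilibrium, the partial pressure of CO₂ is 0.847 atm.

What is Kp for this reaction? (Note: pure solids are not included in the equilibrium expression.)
K_p = 0.847

Solids (CaCO₃, CaO) have activity 1 and are excluded.
Kp = P(CO₂) = 0.847.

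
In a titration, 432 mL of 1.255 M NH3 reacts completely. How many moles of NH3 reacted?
Moles = Molarity × Volume (L)
Moles = 1.255 M × 0.432 L = 0.5422 mol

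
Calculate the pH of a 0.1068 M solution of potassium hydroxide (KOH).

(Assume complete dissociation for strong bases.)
pH = 13.03

[OH⁻] = 0.1068 M for strong base. pOH = -log[OH⁻] = 0.97, pH = 14 - pOH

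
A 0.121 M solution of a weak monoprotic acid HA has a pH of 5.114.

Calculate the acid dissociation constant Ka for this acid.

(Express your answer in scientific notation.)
K_a = 4.89e-10

[H⁺] = 10^(−pH) = 10^(−5.114) = 7.691e-06 M. For HA ⇌ H⁺ + A⁻, Ka = x²/(C − x) = (7.691e-06)²/(0.121 − 7.691e-06) = 4.89e-10.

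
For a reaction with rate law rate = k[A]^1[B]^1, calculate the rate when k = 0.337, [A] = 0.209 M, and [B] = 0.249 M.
0.01754 M/s

rate = k·[A]^1·[B]^1 = 0.337·(0.209)^1·(0.249)^1 = 0.337·0.209·0.249 = 0.01754 M/s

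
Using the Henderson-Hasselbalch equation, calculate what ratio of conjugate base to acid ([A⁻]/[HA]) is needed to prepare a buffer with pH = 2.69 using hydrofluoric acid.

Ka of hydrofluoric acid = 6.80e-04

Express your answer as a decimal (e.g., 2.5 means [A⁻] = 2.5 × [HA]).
[A⁻]/[HA] = 0.333

pKa = −log(6.80e-04) = 3.1675. pH = pKa + log([A⁻]/[HA]). 2.69 = 3.1675 + log(ratio). log(ratio) = 2.69 − 3.1675 = -0.4775. ratio = 10^(-0.4775) = 0.333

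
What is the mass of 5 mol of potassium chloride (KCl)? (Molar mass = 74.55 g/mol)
Mass = 5 mol × 74.55 g/mol = 372.8 g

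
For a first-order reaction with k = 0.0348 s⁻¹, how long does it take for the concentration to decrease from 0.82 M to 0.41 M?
19.92 s

From ln[A] = ln[A]₀ - k·t: t = ln([A]₀/[A])/k = ln(0.82/0.41)/0.0348 = ln(2.0000)/0.0348 = 0.6931/0.0348 = 19.92 s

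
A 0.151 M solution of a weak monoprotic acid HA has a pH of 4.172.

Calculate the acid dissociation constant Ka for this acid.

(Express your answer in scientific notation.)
K_a = 3.00e-08

[H⁺] = 10^(−pH) = 10^(−4.172) = 6.730e-05 M. For HA ⇌ H⁺ + A⁻, Ka = x²/(C − x) = (6.730e-05)²/(0.151 − 6.730e-05) = 3.00e-08.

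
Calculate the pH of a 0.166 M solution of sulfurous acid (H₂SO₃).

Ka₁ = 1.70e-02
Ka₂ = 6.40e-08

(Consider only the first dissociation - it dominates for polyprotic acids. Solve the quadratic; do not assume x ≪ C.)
pH = 1.34

x² + Ka₁·x − Ka₁·C = 0 with Ka₁ = 1.70e-02, C = 0.166.
x = (−Ka₁ + √(Ka₁² + 4·Ka₁·C))/2 = 4.5298e-02 M, so pH = 1.34.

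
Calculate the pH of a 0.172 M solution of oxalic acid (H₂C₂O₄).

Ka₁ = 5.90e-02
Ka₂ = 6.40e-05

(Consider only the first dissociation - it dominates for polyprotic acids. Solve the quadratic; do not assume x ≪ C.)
pH = 1.12

x² + Ka₁·x − Ka₁·C = 0 with Ka₁ = 5.90e-02, C = 0.172.
x = (−Ka₁ + √(Ka₁² + 4·Ka₁·C))/2 = 7.5468e-02 M, so pH = 1.12.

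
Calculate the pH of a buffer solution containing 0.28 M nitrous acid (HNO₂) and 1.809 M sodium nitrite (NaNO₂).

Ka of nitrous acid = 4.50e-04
pH = 4.16

pKa = -log(4.50e-04) = 3.35. pH = pKa + log([A⁻]/[HA]) = 3.35 + log(1.809/0.28)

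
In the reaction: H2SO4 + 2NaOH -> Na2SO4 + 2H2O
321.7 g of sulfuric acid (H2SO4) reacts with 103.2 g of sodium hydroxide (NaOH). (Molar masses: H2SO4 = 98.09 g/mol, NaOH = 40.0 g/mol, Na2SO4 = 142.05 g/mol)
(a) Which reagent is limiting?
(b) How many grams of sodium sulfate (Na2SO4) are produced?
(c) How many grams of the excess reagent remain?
(a) NaOH, (b) 183.2 g, (c) 195.2 g

Moles of H2SO4 = 321.7 g ÷ 98.09 g/mol = 3.27964 mol
Moles of NaOH = 103.2 g ÷ 40.0 g/mol = 2.58 mol
Moles ÷ coefficient: H2SO4: 3.27964/1 = 3.28, NaOH: 2.58/2 = 1.29
(a) NaOH has the smaller value, so NaOH is the limiting reagent.
(b) Moles of Na2SO4 = 2.58 mol NaOH × (1/2) = 1.29 mol; mass = 1.29 mol × 142.05 g/mol = 183.2 g
(c) H2SO4 consumed = 2.58 × (1/2) = 1.29 mol; remaining = 3.27964 − 1.29 = 1.98964 mol; mass = 1.98964 mol × 98.09 g/mol = 195.2 g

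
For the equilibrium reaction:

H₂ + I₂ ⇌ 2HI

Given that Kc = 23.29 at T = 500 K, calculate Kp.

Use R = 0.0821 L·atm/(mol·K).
K_p = 23.2900

Δn = (moles gaseous products) − (moles gaseous reactants) = 0
T = 500 K; RT = 0.0821 × 500 = 41.05
Kp = Kc·(RT)^Δn = 23.29 × (41.05)^0 = 23.29 × 1 = 23.2900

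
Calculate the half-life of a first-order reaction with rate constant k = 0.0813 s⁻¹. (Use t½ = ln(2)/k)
8.53 s

t½ = ln(2)/k = 0.6931/0.0813 = 8.53 s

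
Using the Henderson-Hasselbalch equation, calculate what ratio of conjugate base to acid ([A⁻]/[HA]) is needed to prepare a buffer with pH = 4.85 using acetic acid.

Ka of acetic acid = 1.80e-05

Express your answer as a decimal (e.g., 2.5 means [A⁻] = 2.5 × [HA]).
[A⁻]/[HA] = 1.274

pKa = −log(1.80e-05) = 4.7447. pH = pKa + log([A⁻]/[HA]). 4.85 = 4.7447 + log(ratio). log(ratio) = 4.85 − 4.7447 = 0.1053. ratio = 10^(0.1053) = 1.274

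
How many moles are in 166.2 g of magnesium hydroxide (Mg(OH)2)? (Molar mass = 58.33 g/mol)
Moles = 166.2 g ÷ 58.33 g/mol = 2.849 mol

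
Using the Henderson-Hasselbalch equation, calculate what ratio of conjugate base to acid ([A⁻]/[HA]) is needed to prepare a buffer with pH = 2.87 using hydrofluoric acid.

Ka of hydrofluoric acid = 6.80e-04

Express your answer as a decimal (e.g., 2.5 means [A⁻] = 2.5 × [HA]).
[A⁻]/[HA] = 0.504

pKa = −log(6.80e-04) = 3.1675. pH = pKa + log([A⁻]/[HA]). 2.87 = 3.1675 + log(ratio). log(ratio) = 2.87 − 3.1675 = -0.2975. ratio = 10^(-0.2975) = 0.504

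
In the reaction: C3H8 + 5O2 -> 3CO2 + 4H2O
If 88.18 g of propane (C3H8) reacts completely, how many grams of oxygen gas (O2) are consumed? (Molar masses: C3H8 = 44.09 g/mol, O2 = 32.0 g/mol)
Moles of C3H8 = 88.18 g ÷ 44.09 g/mol = 2 mol
Mole ratio: 5 mol O2 / 1 mol C3H8
Moles of O2 = 2 × (5/1) = 10 mol
Mass of O2 = 10 mol × 32.0 g/mol = 320 g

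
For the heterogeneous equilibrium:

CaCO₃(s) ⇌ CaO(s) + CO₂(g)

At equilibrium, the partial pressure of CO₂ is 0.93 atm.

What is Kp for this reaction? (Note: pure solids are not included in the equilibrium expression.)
K_p = 0.93

Solids (CaCO₃, CaO) have activity 1 and are excluded.
Kp = P(CO₂) = 0.93.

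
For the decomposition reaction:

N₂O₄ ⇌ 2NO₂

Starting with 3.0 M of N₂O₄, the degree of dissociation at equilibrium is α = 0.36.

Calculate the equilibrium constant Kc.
K_c = 2.4300

x = α·[A]₀ = 0.36 × 3.0 = 1.08 M dissociated.
At eq: [N₂O₄] = 3.0 − 1.08 = 1.92 M; [NO₂] = 2x = 2.16 M.
Kc = [NO₂]²/[N₂O₄] = (2.16)²/1.92 = 2.43.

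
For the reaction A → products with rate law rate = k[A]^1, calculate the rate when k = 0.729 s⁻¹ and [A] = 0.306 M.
0.2231 M/s

rate = k·[A]^1 = 0.729·(0.306)^1 = 0.729·0.306 = 0.2231 M/s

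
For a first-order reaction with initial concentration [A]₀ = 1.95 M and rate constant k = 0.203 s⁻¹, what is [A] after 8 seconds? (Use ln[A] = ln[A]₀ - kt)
0.3844 M

ln[A] = ln[A]₀ - k·t = ln(1.95) - (0.203)·(8) = 0.6678 - 1.6240 = -0.9562
[A] = e^(-0.9562) = 0.3844 M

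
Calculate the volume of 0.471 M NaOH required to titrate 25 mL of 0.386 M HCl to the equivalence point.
V_{base} = 20.5 mL

At equivalence: moles acid = moles base.
moles HCl = 0.386 M × 0.025 L = 0.00965 mol
V_NaOH = 0.00965 mol ÷ 0.471 M = 0.02049 L = 20.5 mL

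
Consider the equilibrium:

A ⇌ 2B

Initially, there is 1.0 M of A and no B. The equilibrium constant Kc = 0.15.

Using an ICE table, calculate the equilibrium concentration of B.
[B] = 0.352 M

ICE: [A] = 1.0 − x, [B] = 2x.
Kc = (2x)²/(1.0 − x) = 0.15 ⇒ 4x² + 0.15x − 0.15 = 0.
x = (−0.15 + √(0.15² + 4·4·0.15))/(2·4) = (−0.15 + √2.4225)/8 = 0.1758.
[B] = 2x = 0.352 M.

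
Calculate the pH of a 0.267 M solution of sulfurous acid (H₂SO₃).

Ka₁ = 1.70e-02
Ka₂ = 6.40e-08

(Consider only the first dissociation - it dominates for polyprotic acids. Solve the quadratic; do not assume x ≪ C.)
pH = 1.23

x² + Ka₁·x − Ka₁·C = 0 with Ka₁ = 1.70e-02, C = 0.267.
x = (−Ka₁ + √(Ka₁² + 4·Ka₁·C))/2 = 5.9406e-02 M, so pH = 1.23.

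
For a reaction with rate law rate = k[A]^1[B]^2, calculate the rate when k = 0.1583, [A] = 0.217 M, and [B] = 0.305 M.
0.003196 M/s

rate = k·[A]^1·[B]^2 = 0.1583·(0.217)^1·(0.305)^2 = 0.1583·0.217·0.093025 = 0.003196 M/s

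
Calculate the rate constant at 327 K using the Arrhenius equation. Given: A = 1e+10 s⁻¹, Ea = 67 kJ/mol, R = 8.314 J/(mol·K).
1.98e-01 s⁻¹

k = A·exp(-Ea/(R·T)) = 1e+10·exp(-67000/(8.314·327)) = 1e+10·exp(-24.6443) = 1e+10·1.9820e-11 = 1.98e-01 s⁻¹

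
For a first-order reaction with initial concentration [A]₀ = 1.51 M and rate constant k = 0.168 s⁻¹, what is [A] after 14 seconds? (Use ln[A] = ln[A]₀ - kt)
0.1437 M

ln[A] = ln[A]₀ - k·t = ln(1.51) - (0.168)·(14) = 0.4121 - 2.3520 = -1.9399
[A] = e^(-1.9399) = 0.1437 M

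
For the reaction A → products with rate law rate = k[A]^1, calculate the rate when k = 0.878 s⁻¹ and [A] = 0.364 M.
0.3196 M/s

rate = k·[A]^1 = 0.878·(0.364)^1 = 0.878·0.364 = 0.3196 M/s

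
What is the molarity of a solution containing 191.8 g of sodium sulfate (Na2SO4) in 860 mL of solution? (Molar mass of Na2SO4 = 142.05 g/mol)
Moles of Na2SO4 = 191.8 g ÷ 142.05 g/mol = 1.35023 mol
Volume = 860 mL = 0.86 L
Molarity = 1.35023 mol ÷ 0.86 L = 1.57 M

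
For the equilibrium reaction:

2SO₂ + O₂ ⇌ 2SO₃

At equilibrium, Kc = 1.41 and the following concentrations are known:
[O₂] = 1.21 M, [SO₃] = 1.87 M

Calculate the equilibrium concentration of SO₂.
[SO₂] = 1.4317 M

Kc = ([SO₃]^2) / ([SO₂]^2 × [O₂]) = 1.41
[SO₂]^2 = (product terms)/(Kc · other reactant terms) = 3.4969 / (1.41 · 1.21) = 2.0496
[SO₂] = (2.0496)^(1/2) = 1.4317 M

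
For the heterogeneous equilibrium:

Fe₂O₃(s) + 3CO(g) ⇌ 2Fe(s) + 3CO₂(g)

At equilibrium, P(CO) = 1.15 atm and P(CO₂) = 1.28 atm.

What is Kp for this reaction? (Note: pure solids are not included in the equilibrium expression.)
K_p = 1.379

Solids (Fe₂O₃, Fe) are excluded.
Kp = P(CO₂)³/P(CO)³ = (1.28)³/(1.15)³ = 2.097/1.521 = 1.379.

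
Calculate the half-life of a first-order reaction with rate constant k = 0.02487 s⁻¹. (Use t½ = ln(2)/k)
27.87 s

t½ = ln(2)/k = 0.6931/0.02487 = 27.87 s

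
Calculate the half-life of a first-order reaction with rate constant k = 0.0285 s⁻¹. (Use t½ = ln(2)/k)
24.32 s

t½ = ln(2)/k = 0.6931/0.0285 = 24.32 s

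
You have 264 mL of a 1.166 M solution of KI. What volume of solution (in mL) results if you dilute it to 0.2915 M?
Using M₁V₁ = M₂V₂:
1.166 × 264 = 0.2915 × V₂
V₂ = (1.166 × 264) / 0.2915 = 1056 mL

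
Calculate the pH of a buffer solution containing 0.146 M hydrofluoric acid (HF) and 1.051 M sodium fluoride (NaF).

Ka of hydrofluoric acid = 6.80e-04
pH = 4.02

pKa = -log(6.80e-04) = 3.17. pH = pKa + log([A⁻]/[HA]) = 3.17 + log(1.051/0.146)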